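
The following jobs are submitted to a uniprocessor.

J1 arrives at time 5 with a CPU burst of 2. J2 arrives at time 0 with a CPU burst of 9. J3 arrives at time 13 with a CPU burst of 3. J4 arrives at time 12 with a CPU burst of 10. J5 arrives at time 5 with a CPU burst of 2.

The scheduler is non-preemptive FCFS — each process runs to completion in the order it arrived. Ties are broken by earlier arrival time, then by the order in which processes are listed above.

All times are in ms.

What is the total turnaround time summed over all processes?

47

Gantt: | J2 0-9 | J1 9-11 | J5 11-13 | J4 13-23 | J3 23-26 |
Completion: J1=11  J2=9  J3=26  J4=23  J5=13
Turnaround (C−A): J1=6  J2=9  J3=13  J4=11  J5=8
Turnaround = completion − arrival: J1=6, J2=9, J3=13, J4=11, J5=8
Total turnaround = 6 + 9 + 13 + 11 + 8 = 47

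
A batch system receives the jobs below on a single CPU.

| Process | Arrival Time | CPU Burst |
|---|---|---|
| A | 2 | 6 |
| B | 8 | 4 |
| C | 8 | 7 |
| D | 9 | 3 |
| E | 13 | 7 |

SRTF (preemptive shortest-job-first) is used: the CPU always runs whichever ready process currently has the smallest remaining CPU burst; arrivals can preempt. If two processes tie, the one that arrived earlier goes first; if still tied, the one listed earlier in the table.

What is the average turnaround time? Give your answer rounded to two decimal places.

9.20

Schedule: | idle 0-2 | A 2-8 | B 8-12 | D 12-15 | C 15-22 | E 22-29 |
Completion: A=8  B=12  C=22  D=15  E=29
Turnaround times: A=6, B=4, C=14, D=6, E=16
Average turnaround = (6+4+14+6+16) / 5 = 46/5 = 9.20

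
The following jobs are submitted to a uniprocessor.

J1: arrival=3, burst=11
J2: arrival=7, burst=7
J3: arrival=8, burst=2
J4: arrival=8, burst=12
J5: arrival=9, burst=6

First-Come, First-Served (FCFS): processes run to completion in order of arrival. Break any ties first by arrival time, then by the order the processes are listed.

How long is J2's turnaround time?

Timeline: | idle 0-3 | J1 3-14 | J2 14-21 | J3 21-23 | J4 23-35 | J5 35-41 |
Completion: J1=14  J2=21  J3=23  J4=35  J5=41
Turnaround (C−A): J1=11  J2=14  J3=15  J4=27  J5=32
Turnaround(J2) = completion − arrival = 21 − 7 = 14

14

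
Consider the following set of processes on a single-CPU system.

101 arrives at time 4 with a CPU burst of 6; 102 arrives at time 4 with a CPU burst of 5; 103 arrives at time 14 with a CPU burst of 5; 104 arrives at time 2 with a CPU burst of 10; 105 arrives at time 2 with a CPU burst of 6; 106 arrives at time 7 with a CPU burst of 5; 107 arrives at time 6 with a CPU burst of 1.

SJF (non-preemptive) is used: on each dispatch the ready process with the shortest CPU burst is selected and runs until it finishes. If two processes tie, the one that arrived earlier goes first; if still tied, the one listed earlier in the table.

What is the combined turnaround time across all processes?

105

Timeline: | idle 0-2 | 105 2-8 | 107 8-9 | 102 9-14 | 106 14-19 | 103 19-24 | 101 24-30 | 104 30-40 |
Completion: 101=30  102=14  103=24  104=40  105=8  106=19  107=9
Turnaround = completion − arrival: 101=26, 102=10, 103=10, 104=38, 105=6, 106=12, 107=3
Total turnaround = 26 + 10 + 10 + 38 + 6 + 12 + 3 = 105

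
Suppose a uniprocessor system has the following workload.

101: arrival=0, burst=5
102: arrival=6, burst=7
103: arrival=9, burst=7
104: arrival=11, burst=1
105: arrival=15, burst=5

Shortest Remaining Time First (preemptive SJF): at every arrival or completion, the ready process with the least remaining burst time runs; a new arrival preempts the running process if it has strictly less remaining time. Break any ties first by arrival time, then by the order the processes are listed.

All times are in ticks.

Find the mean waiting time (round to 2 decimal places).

Timeline: | 101 0-5 | idle 5-6 | 102 6-11 | 104 11-12 | 102 12-14 | 103 14-15 | 105 15-20 | 103 20-26 |
Completion: 101=5  102=14  103=26  104=12  105=20
Waiting times: 101=0, 102=1, 103=10, 104=0, 105=0
Average waiting = (0+1+10+0+0) / 5 = 11/5 = 2.20

2.20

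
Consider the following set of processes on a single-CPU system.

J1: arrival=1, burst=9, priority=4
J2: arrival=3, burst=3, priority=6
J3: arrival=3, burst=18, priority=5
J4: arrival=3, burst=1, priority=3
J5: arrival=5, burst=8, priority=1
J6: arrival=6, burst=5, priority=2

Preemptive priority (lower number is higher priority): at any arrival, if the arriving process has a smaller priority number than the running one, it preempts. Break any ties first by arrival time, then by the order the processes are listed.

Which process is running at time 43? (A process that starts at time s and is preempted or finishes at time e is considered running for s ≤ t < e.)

Timeline: | idle 0-1 | J1 1-3 | J4 3-4 | J1 4-5 | J5 5-13 | J6 13-18 | J1 18-24 | J3 24-42 | J2 42-45 |
Completion: J1=24  J2=45  J3=42  J4=4  J5=13  J6=18

J2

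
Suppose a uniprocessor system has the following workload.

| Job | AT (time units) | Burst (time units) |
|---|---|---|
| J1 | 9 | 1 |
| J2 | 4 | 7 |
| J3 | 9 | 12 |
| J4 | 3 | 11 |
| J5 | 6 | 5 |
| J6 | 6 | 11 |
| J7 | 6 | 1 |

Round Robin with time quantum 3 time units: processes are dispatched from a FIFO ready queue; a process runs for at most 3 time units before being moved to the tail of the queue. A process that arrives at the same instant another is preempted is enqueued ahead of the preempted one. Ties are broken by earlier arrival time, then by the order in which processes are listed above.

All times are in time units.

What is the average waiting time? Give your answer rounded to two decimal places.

Gantt: | idle 0-3 | J4 3-6 | J2 6-9 | J5 9-12 | J6 12-15 | J7 15-16 | J4 16-19 | J1 19-20 | J3 20-23 | J2 23-26 | J5 26-28 | J6 28-31 | J4 31-34 | J3 34-37 | J2 37-38 | J6 38-41 | J4 41-43 | J3 43-46 | J6 46-48 | J3 48-51 |
Completion: J1=20  J2=38  J3=51  J4=43  J5=28  J6=48  J7=16
Turnaround (C−A): J1=11  J2=34  J3=42  J4=40  J5=22  J6=42  J7=10
Waiting times: J1=10, J2=27, J3=30, J4=29, J5=17, J6=31, J7=9
Average waiting = (10+27+30+29+17+31+9) / 7 = 153/7 = 21.86

21.86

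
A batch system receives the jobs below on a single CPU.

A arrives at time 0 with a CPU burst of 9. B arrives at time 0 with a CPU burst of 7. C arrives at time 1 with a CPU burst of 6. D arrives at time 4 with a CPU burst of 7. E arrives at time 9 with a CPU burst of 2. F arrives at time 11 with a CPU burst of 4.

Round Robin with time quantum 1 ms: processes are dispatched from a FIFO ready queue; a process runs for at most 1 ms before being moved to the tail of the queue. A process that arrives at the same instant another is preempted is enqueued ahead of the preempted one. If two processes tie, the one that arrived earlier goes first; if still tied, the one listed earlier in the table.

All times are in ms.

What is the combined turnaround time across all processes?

Gantt: | A 0-1 | B 1-2 | C 2-3 | A 3-4 | B 4-5 | C 5-6 | D 6-7 | A 7-8 | B 8-9 | C 9-10 | D 10-11 | A 11-12 | E 12-13 | B 13-14 | C 14-15 | F 15-16 | D 16-17 | A 17-18 | E 18-19 | B 19-20 | C 20-21 | F 21-22 | D 22-23 | A 23-24 | B 24-25 | C 25-26 | F 26-27 | D 27-28 | A 28-29 | B 29-30 | F 30-31 | D 31-32 | A 32-33 | D 33-34 | A 34-35 |
Completion: A=35  B=30  C=26  D=34  E=19  F=31
Turnaround = completion − arrival: A=35, B=30, C=25, D=30, E=10, F=20
Total turnaround = 35 + 30 + 25 + 30 + 10 + 20 = 150

150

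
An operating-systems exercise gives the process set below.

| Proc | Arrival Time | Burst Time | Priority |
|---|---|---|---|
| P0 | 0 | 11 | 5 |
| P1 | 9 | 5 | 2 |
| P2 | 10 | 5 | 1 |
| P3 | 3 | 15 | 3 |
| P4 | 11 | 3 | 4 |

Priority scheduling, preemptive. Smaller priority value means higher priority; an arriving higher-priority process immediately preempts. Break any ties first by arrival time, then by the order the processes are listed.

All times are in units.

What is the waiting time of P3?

Timeline: | P0 0-3 | P3 3-9 | P1 9-10 | P2 10-15 | P1 15-19 | P3 19-28 | P4 28-31 | P0 31-39 |
Completion: P0=39  P1=19  P2=15  P3=28  P4=31
Turnaround (C−A): P0=39  P1=10  P2=5  P3=25  P4=20
Waiting(P3) = turnaround − burst = 25 − 15 = 10

10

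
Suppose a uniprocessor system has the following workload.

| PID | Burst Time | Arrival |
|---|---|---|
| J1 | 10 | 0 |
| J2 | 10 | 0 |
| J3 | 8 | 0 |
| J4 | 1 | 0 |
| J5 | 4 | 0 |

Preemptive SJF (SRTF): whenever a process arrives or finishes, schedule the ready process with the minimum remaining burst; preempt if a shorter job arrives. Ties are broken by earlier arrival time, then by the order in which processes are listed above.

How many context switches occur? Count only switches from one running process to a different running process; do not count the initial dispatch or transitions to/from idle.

Gantt: | J4 0-1 | J5 1-5 | J3 5-13 | J1 13-23 | J2 23-33 |
Completion: J1=23  J2=33  J3=13  J4=1  J5=5
Turnaround (C−A): J1=23  J2=33  J3=13  J4=1  J5=5

4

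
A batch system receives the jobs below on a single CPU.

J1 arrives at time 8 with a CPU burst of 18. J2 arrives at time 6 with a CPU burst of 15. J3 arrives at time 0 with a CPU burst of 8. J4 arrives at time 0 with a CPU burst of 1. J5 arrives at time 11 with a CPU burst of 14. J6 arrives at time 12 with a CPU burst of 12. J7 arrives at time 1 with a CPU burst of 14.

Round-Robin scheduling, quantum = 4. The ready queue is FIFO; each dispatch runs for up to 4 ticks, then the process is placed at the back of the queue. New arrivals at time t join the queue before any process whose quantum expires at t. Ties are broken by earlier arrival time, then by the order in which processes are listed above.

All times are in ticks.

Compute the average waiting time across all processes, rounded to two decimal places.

38.29

Schedule: | J3 0-4 | J4 4-5 | J7 5-9 | J3 9-13 | J2 13-17 | J1 17-21 | J7 21-25 | J5 25-29 | J6 29-33 | J2 33-37 | J1 37-41 | J7 41-45 | J5 45-49 | J6 49-53 | J2 53-57 | J1 57-61 | J7 61-63 | J5 63-67 | J6 67-71 | J2 71-74 | J1 74-78 | J5 78-80 | J1 80-82 |
Completion: J1=82  J2=74  J3=13  J4=5  J5=80  J6=71  J7=63
Waiting times: J1=56, J2=53, J3=5, J4=4, J5=55, J6=47, J7=48
Average waiting = (56+53+5+4+55+47+48) / 7 = 268/7 = 38.29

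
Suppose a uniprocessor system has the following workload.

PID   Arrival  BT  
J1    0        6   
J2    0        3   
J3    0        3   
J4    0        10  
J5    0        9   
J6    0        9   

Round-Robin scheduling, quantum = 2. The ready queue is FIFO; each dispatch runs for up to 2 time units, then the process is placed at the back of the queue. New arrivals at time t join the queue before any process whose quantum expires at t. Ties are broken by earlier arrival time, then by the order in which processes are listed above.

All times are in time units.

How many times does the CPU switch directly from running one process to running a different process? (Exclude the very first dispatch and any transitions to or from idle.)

Gantt: | J1 0-2 | J2 2-4 | J3 4-6 | J4 6-8 | J5 8-10 | J6 10-12 | J1 12-14 | J2 14-15 | J3 15-16 | J4 16-18 | J5 18-20 | J6 20-22 | J1 22-24 | J4 24-26 | J5 26-28 | J6 28-30 | J4 30-32 | J5 32-34 | J6 34-36 | J4 36-38 | J5 38-39 | J6 39-40 |
Completion: J1=24  J2=15  J3=16  J4=38  J5=39  J6=40
Turnaround (C−A): J1=24  J2=15  J3=16  J4=38  J5=39  J6=40

21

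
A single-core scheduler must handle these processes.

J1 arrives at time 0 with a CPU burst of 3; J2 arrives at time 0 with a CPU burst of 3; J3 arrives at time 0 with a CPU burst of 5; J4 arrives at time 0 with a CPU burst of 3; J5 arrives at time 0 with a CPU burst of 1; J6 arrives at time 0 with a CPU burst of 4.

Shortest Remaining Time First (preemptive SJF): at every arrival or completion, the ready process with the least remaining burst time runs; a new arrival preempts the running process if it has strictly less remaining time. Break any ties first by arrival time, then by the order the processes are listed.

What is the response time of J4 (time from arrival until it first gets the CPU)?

7

Gantt: | J5 0-1 | J1 1-4 | J2 4-7 | J4 7-10 | J6 10-14 | J3 14-19 |
Completion: J1=4  J2=7  J3=19  J4=10  J5=1  J6=14
Response(J4) = first start − arrival = 7 − 0 = 7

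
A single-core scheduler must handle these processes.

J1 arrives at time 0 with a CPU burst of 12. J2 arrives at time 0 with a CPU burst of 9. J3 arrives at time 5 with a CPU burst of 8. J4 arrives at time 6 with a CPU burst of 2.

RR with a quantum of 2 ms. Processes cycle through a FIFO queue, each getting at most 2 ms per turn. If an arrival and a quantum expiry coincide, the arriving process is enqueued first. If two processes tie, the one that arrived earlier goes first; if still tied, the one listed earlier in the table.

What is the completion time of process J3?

Timeline: | J1 0-2 | J2 2-4 | J1 4-6 | J2 6-8 | J3 8-10 | J4 10-12 | J1 12-14 | J2 14-16 | J3 16-18 | J1 18-20 | J2 20-22 | J3 22-24 | J1 24-26 | J2 26-27 | J3 27-29 | J1 29-31 |
Completion: J1=31  J2=27  J3=29  J4=12

29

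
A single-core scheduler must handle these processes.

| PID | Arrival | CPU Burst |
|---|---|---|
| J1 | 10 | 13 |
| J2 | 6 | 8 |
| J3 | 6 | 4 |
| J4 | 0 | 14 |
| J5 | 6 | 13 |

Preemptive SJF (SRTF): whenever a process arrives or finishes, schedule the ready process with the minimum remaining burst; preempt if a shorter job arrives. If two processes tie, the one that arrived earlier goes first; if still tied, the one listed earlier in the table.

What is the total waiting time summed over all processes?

Gantt: | J4 0-6 | J3 6-10 | J4 10-18 | J2 18-26 | J5 26-39 | J1 39-52 |
Completion: J1=52  J2=26  J3=10  J4=18  J5=39
Turnaround (C−A): J1=42  J2=20  J3=4  J4=18  J5=33
Waiting = turnaround − burst: J1=29, J2=12, J3=0, J4=4, J5=20
Total waiting = 29 + 12 + 0 + 4 + 20 = 65

65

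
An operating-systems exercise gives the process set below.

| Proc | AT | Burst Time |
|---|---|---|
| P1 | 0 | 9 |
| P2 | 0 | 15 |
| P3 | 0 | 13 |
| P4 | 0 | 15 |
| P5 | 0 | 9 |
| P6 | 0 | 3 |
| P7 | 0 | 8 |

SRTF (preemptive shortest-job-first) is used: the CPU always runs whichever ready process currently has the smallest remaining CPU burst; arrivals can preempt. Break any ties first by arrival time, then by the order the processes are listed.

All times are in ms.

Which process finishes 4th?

Schedule: | P6 0-3 | P7 3-11 | P1 11-20 | P5 20-29 | P3 29-42 | P2 42-57 | P4 57-72 |
Completion: P1=20  P2=57  P3=42  P4=72  P5=29  P6=3  P7=11
Finish order: P6 → P7 → P1 → P5 → P3 → P2 → P4

P5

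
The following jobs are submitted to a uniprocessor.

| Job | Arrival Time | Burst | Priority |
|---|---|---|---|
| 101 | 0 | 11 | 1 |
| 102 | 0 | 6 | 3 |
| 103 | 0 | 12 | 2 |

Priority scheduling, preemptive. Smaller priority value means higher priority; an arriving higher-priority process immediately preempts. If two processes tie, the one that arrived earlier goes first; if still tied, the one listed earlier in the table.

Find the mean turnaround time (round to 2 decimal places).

21.00

Gantt: | 101 0-11 | 103 11-23 | 102 23-29 |
Completion: 101=11  102=29  103=23
Turnaround times: 101=11, 102=29, 103=23
Average turnaround = (11+29+23) / 3 = 63/3 = 21.00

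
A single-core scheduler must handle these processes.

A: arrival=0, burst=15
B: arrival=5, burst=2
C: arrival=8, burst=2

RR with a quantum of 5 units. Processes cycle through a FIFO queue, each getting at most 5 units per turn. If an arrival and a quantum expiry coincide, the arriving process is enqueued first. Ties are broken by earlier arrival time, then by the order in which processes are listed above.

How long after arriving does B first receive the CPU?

0

Gantt: | A 0-5 | B 5-7 | A 7-12 | C 12-14 | A 14-19 |
Completion: A=19  B=7  C=14
Turnaround (C−A): A=19  B=2  C=6
Response(B) = first start − arrival = 5 − 5 = 0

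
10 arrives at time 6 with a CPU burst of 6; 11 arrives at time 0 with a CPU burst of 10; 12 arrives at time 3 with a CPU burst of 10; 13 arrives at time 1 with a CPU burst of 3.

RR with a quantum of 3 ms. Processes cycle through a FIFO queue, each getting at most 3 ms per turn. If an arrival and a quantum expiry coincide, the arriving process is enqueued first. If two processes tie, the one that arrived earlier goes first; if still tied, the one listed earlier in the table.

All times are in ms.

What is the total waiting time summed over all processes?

Gantt: | 11 0-3 | 13 3-6 | 12 6-9 | 11 9-12 | 10 12-15 | 12 15-18 | 11 18-21 | 10 21-24 | 12 24-27 | 11 27-28 | 12 28-29 |
Completion: 10=24  11=28  12=29  13=6
Turnaround (C−A): 10=18  11=28  12=26  13=5
Waiting = turnaround − burst: 10=12, 11=18, 12=16, 13=2
Total waiting = 12 + 18 + 16 + 2 = 48

48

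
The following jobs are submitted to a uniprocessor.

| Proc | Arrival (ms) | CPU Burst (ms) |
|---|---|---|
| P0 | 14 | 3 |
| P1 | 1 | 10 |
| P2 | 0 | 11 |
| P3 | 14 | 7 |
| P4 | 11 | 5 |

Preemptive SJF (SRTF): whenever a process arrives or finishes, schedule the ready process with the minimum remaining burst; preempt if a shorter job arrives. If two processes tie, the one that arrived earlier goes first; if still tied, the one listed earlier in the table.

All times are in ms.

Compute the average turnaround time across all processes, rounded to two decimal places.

Schedule: | P2 0-11 | P4 11-16 | P0 16-19 | P3 19-26 | P1 26-36 |
Completion: P0=19  P1=36  P2=11  P3=26  P4=16
Turnaround times: P0=5, P1=35, P2=11, P3=12, P4=5
Average turnaround = (5+35+11+12+5) / 5 = 68/5 = 13.60

13.60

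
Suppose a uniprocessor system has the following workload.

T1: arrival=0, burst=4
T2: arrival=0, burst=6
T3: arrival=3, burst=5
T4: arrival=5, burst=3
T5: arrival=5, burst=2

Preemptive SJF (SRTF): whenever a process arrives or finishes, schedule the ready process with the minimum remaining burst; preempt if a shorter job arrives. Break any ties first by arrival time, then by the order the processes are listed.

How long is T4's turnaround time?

5

Gantt: | T1 0-4 | T3 4-5 | T5 5-7 | T4 7-10 | T3 10-14 | T2 14-20 |
Completion: T1=4  T2=20  T3=14  T4=10  T5=7
Turnaround(T4) = completion − arrival = 10 − 5 = 5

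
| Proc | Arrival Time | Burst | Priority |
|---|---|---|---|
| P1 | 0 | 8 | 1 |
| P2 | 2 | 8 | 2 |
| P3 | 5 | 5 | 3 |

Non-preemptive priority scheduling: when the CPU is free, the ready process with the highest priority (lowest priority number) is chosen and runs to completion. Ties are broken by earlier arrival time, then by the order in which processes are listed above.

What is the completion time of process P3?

21

Schedule: | P1 0-8 | P2 8-16 | P3 16-21 |
Completion: P1=8  P2=16  P3=21
Turnaround (C−A): P1=8  P2=14  P3=16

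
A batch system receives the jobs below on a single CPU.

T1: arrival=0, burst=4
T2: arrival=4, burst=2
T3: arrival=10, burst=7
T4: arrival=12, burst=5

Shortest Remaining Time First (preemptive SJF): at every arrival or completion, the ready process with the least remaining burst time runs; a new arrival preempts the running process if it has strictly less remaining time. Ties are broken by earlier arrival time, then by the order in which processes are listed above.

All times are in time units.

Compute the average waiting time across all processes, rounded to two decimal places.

Timeline: | T1 0-4 | T2 4-6 | idle 6-10 | T3 10-17 | T4 17-22 |
Completion: T1=4  T2=6  T3=17  T4=22
Turnaround (C−A): T1=4  T2=2  T3=7  T4=10
Waiting times: T1=0, T2=0, T3=0, T4=5
Average waiting = (0+0+0+5) / 4 = 5/4 = 1.25

1.25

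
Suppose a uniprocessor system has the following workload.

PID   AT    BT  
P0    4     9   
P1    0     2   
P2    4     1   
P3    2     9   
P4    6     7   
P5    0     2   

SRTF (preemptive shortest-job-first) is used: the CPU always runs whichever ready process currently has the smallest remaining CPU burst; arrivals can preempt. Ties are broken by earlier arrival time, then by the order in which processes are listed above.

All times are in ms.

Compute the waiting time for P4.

0

Schedule: | P1 0-2 | P5 2-4 | P2 4-5 | P3 5-6 | P4 6-13 | P3 13-21 | P0 21-30 |
Completion: P0=30  P1=2  P2=5  P3=21  P4=13  P5=4
Turnaround (C−A): P0=26  P1=2  P2=1  P3=19  P4=7  P5=4
Waiting(P4) = turnaround − burst = 7 − 7 = 0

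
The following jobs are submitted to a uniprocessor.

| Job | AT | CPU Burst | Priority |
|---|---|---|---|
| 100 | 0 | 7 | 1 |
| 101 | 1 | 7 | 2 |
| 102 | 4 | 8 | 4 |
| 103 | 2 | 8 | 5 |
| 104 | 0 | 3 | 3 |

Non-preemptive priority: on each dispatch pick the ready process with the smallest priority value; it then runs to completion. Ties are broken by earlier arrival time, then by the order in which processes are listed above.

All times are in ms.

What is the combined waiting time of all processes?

Schedule: | 100 0-7 | 101 7-14 | 104 14-17 | 102 17-25 | 103 25-33 |
Completion: 100=7  101=14  102=25  103=33  104=17
Turnaround (C−A): 100=7  101=13  102=21  103=31  104=17
Waiting = turnaround − burst: 100=0, 101=6, 102=13, 103=23, 104=14
Total waiting = 0 + 6 + 13 + 23 + 14 = 56

56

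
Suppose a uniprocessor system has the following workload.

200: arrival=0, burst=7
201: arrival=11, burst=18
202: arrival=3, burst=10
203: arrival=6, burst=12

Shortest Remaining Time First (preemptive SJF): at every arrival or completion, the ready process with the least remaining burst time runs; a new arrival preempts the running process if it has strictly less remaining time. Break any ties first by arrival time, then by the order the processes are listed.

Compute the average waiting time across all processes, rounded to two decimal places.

8.25

Gantt: | 200 0-7 | 202 7-17 | 203 17-29 | 201 29-47 |
Completion: 200=7  201=47  202=17  203=29
Waiting times: 200=0, 201=18, 202=4, 203=11
Average waiting = (0+18+4+11) / 4 = 33/4 = 8.25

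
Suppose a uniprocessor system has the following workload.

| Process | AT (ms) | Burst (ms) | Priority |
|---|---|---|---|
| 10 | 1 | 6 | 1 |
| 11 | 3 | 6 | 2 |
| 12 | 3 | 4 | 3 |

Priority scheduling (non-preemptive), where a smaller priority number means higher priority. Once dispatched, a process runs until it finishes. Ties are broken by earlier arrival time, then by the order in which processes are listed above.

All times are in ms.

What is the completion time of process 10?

Gantt: | idle 0-1 | 10 1-7 | 11 7-13 | 12 13-17 |
Completion: 10=7  11=13  12=17

7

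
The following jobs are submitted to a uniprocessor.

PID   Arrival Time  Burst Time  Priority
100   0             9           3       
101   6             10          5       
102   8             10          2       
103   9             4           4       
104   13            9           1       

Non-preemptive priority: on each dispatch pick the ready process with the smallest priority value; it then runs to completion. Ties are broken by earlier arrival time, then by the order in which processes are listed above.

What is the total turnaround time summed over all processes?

94

Schedule: | 100 0-9 | 102 9-19 | 104 19-28 | 103 28-32 | 101 32-42 |
Completion: 100=9  101=42  102=19  103=32  104=28
Turnaround = completion − arrival: 100=9, 101=36, 102=11, 103=23, 104=15
Total turnaround = 9 + 36 + 11 + 23 + 15 = 94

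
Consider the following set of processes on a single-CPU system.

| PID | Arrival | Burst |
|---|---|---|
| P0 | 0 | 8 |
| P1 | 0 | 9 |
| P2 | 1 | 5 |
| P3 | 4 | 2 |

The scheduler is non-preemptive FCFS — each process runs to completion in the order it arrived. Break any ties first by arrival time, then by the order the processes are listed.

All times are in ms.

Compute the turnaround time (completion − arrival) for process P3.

Schedule: | P0 0-8 | P1 8-17 | P2 17-22 | P3 22-24 |
Completion: P0=8  P1=17  P2=22  P3=24
Turnaround (C−A): P0=8  P1=17  P2=21  P3=20
Turnaround(P3) = completion − arrival = 24 − 4 = 20

20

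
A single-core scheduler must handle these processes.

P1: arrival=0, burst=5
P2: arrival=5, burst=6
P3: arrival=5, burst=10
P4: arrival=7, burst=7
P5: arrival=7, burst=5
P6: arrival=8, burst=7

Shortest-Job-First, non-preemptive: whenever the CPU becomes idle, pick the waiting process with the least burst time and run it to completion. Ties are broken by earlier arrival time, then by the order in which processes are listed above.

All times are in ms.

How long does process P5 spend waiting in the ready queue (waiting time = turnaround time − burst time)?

Gantt: | P1 0-5 | P2 5-11 | P5 11-16 | P4 16-23 | P6 23-30 | P3 30-40 |
Completion: P1=5  P2=11  P3=40  P4=23  P5=16  P6=30
Waiting(P5) = turnaround − burst = 9 − 5 = 4

4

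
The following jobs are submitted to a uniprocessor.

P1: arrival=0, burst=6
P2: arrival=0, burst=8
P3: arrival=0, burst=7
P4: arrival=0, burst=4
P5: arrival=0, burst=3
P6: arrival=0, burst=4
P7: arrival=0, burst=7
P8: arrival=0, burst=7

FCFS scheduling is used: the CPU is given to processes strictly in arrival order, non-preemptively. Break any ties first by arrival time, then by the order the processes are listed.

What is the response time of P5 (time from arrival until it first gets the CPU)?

Gantt: | P1 0-6 | P2 6-14 | P3 14-21 | P4 21-25 | P5 25-28 | P6 28-32 | P7 32-39 | P8 39-46 |
Completion: P1=6  P2=14  P3=21  P4=25  P5=28  P6=32  P7=39  P8=46
Turnaround (C−A): P1=6  P2=14  P3=21  P4=25  P5=28  P6=32  P7=39  P8=46
Response(P5) = first start − arrival = 25 − 0 = 25

25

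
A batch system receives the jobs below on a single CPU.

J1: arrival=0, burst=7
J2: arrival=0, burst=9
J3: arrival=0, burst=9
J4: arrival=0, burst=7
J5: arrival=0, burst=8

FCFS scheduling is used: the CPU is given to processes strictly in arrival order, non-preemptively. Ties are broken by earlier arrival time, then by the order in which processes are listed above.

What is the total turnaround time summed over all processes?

Schedule: | J1 0-7 | J2 7-16 | J3 16-25 | J4 25-32 | J5 32-40 |
Completion: J1=7  J2=16  J3=25  J4=32  J5=40
Turnaround (C−A): J1=7  J2=16  J3=25  J4=32  J5=40
Turnaround = completion − arrival: J1=7, J2=16, J3=25, J4=32, J5=40
Total turnaround = 7 + 16 + 25 + 32 + 40 = 120

120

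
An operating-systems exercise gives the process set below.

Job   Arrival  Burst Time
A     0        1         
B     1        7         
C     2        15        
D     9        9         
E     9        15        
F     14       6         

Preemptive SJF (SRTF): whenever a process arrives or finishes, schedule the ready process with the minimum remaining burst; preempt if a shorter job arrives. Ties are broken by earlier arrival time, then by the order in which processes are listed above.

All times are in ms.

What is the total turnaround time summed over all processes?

Gantt: | A 0-1 | B 1-8 | C 8-9 | D 9-18 | F 18-24 | C 24-38 | E 38-53 |
Completion: A=1  B=8  C=38  D=18  E=53  F=24
Turnaround = completion − arrival: A=1, B=7, C=36, D=9, E=44, F=10
Total turnaround = 1 + 7 + 36 + 9 + 44 + 10 = 107

107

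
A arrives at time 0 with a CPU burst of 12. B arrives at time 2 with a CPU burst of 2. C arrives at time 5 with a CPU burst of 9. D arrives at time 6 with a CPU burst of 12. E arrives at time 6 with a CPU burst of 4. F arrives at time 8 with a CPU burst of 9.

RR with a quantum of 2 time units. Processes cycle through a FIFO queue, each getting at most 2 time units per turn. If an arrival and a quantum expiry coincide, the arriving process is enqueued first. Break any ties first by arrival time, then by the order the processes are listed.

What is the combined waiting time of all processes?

Gantt: | A 0-2 | B 2-4 | A 4-6 | C 6-8 | D 8-10 | E 10-12 | A 12-14 | F 14-16 | C 16-18 | D 18-20 | E 20-22 | A 22-24 | F 24-26 | C 26-28 | D 28-30 | A 30-32 | F 32-34 | C 34-36 | D 36-38 | A 38-40 | F 40-42 | C 42-43 | D 43-45 | F 45-46 | D 46-48 |
Completion: A=40  B=4  C=43  D=48  E=22  F=46
Turnaround (C−A): A=40  B=2  C=38  D=42  E=16  F=38
Waiting = turnaround − burst: A=28, B=0, C=29, D=30, E=12, F=29
Total waiting = 28 + 0 + 29 + 30 + 12 + 29 = 128

128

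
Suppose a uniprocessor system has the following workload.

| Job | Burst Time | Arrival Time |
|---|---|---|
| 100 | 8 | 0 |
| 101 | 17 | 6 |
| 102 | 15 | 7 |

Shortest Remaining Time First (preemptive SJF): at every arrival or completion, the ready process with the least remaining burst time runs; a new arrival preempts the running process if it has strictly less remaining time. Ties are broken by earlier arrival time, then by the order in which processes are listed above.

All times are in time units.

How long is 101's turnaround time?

Schedule: | 100 0-8 | 102 8-23 | 101 23-40 |
Completion: 100=8  101=40  102=23
Turnaround(101) = completion − arrival = 40 − 6 = 34

34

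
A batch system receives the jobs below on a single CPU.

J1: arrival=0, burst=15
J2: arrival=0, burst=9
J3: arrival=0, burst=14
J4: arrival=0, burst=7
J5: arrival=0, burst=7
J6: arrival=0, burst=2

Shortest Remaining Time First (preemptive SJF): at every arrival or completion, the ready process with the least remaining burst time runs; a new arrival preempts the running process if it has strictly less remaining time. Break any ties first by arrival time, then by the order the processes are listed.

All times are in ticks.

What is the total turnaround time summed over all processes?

145

Timeline: | J6 0-2 | J4 2-9 | J5 9-16 | J2 16-25 | J3 25-39 | J1 39-54 |
Completion: J1=54  J2=25  J3=39  J4=9  J5=16  J6=2
Turnaround (C−A): J1=54  J2=25  J3=39  J4=9  J5=16  J6=2
Turnaround = completion − arrival: J1=54, J2=25, J3=39, J4=9, J5=16, J6=2
Total turnaround = 54 + 25 + 39 + 9 + 16 + 2 = 145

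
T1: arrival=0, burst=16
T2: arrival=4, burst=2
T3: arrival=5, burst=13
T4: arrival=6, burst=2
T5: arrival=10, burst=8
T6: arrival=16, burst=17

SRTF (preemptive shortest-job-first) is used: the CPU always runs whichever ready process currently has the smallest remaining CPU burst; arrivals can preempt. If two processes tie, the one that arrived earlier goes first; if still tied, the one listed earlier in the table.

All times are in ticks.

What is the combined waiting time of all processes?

Timeline: | T1 0-4 | T2 4-6 | T4 6-8 | T1 8-10 | T5 10-18 | T1 18-28 | T3 28-41 | T6 41-58 |
Completion: T1=28  T2=6  T3=41  T4=8  T5=18  T6=58
Turnaround (C−A): T1=28  T2=2  T3=36  T4=2  T5=8  T6=42
Waiting = turnaround − burst: T1=12, T2=0, T3=23, T4=0, T5=0, T6=25
Total waiting = 12 + 0 + 23 + 0 + 0 + 25 = 60

60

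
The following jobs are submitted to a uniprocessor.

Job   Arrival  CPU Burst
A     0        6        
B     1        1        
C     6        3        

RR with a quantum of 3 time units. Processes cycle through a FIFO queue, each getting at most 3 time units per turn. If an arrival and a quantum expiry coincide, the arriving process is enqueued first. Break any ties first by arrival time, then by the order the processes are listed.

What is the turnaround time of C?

4

Timeline: | A 0-3 | B 3-4 | A 4-7 | C 7-10 |
Completion: A=7  B=4  C=10
Turnaround(C) = completion − arrival = 10 − 6 = 4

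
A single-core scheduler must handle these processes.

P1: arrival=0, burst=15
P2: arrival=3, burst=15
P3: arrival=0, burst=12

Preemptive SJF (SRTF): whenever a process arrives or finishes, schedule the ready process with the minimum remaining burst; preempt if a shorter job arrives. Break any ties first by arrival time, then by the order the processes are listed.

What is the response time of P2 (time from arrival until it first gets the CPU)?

24

Gantt: | P3 0-12 | P1 12-27 | P2 27-42 |
Completion: P1=27  P2=42  P3=12
Turnaround (C−A): P1=27  P2=39  P3=12
Response(P2) = first start − arrival = 27 − 3 = 24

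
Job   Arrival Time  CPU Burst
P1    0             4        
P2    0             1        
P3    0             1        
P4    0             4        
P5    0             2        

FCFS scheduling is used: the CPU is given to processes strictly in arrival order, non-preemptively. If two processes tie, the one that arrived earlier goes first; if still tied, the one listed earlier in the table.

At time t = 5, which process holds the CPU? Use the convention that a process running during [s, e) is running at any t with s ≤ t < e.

P3

Schedule: | P1 0-4 | P2 4-5 | P3 5-6 | P4 6-10 | P5 10-12 |
Completion: P1=4  P2=5  P3=6  P4=10  P5=12
Turnaround (C−A): P1=4  P2=5  P3=6  P4=10  P5=12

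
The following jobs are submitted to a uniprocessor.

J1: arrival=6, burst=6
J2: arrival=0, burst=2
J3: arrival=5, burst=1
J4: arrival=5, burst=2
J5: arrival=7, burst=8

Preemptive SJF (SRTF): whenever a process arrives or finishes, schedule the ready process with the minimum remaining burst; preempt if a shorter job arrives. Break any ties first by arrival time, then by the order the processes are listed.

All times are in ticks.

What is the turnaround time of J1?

Gantt: | J2 0-2 | idle 2-5 | J3 5-6 | J4 6-8 | J1 8-14 | J5 14-22 |
Completion: J1=14  J2=2  J3=6  J4=8  J5=22
Turnaround (C−A): J1=8  J2=2  J3=1  J4=3  J5=15
Turnaround(J1) = completion − arrival = 14 − 6 = 8

8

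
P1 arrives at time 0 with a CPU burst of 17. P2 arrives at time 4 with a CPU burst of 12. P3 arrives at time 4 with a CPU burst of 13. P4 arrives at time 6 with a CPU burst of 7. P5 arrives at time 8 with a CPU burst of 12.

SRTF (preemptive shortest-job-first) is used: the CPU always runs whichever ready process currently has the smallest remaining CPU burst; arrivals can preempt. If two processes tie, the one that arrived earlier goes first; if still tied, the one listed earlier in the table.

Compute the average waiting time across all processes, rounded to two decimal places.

Schedule: | P1 0-4 | P2 4-6 | P4 6-13 | P2 13-23 | P5 23-35 | P1 35-48 | P3 48-61 |
Completion: P1=48  P2=23  P3=61  P4=13  P5=35
Waiting times: P1=31, P2=7, P3=44, P4=0, P5=15
Average waiting = (31+7+44+0+15) / 5 = 97/5 = 19.40

19.40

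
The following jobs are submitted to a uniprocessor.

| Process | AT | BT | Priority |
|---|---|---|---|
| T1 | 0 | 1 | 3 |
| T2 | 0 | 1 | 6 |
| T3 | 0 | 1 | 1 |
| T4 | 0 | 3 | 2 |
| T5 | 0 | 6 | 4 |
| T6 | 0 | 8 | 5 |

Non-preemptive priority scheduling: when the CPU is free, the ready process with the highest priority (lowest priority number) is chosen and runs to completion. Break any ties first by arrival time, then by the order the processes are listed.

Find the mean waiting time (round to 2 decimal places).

6.67

Schedule: | T3 0-1 | T4 1-4 | T1 4-5 | T5 5-11 | T6 11-19 | T2 19-20 |
Completion: T1=5  T2=20  T3=1  T4=4  T5=11  T6=19
Turnaround (C−A): T1=5  T2=20  T3=1  T4=4  T5=11  T6=19
Waiting times: T1=4, T2=19, T3=0, T4=1, T5=5, T6=11
Average waiting = (4+19+0+1+5+11) / 6 = 40/6 = 6.67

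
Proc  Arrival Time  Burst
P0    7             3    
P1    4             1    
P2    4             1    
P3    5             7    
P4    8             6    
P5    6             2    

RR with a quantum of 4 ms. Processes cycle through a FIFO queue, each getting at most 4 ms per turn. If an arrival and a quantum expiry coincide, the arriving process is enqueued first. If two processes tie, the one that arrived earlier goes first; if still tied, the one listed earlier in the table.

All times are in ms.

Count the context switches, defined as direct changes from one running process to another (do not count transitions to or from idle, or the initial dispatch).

Timeline: | idle 0-4 | P1 4-5 | P2 5-6 | P3 6-10 | P5 10-12 | P0 12-15 | P4 15-19 | P3 19-22 | P4 22-24 |
Completion: P0=15  P1=5  P2=6  P3=22  P4=24  P5=12

7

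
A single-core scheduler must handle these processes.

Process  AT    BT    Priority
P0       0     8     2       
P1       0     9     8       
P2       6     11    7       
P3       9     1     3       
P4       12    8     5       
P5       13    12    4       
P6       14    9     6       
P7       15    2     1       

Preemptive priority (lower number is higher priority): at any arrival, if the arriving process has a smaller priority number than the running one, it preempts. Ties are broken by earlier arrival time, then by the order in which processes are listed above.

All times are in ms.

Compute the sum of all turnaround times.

181

Gantt: | P0 0-8 | P2 8-9 | P3 9-10 | P2 10-12 | P4 12-13 | P5 13-15 | P7 15-17 | P5 17-27 | P4 27-34 | P6 34-43 | P2 43-51 | P1 51-60 |
Completion: P0=8  P1=60  P2=51  P3=10  P4=34  P5=27  P6=43  P7=17
Turnaround (C−A): P0=8  P1=60  P2=45  P3=1  P4=22  P5=14  P6=29  P7=2
Turnaround = completion − arrival: P0=8, P1=60, P2=45, P3=1, P4=22, P5=14, P6=29, P7=2
Total turnaround = 8 + 60 + 45 + 1 + 22 + 14 + 29 + 2 = 181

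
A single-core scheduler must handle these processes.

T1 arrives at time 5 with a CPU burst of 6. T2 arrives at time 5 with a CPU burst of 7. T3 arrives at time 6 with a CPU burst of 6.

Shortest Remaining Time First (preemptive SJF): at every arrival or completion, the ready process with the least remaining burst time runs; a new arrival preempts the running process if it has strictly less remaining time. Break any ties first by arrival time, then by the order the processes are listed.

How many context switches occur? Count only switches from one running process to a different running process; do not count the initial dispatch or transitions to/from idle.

Schedule: | idle 0-5 | T1 5-11 | T3 11-17 | T2 17-24 |
Completion: T1=11  T2=24  T3=17

2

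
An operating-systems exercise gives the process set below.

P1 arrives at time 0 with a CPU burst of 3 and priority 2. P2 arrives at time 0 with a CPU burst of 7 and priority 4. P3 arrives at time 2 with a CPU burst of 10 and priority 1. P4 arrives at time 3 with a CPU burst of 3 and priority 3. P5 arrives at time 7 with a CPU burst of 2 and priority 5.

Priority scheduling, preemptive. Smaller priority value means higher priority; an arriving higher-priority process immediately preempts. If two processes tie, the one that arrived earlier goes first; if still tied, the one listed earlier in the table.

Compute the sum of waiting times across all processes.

52

Gantt: | P1 0-2 | P3 2-12 | P1 12-13 | P4 13-16 | P2 16-23 | P5 23-25 |
Completion: P1=13  P2=23  P3=12  P4=16  P5=25
Waiting = turnaround − burst: P1=10, P2=16, P3=0, P4=10, P5=16
Total waiting = 10 + 16 + 0 + 10 + 16 = 52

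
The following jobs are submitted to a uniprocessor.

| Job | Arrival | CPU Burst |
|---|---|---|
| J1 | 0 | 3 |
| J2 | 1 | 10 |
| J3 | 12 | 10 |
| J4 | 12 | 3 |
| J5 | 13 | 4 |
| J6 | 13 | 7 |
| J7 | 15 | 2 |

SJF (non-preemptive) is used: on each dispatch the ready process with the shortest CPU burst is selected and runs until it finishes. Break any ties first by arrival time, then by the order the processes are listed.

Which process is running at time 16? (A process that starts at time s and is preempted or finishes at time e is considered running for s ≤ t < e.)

Timeline: | J1 0-3 | J2 3-13 | J4 13-16 | J7 16-18 | J5 18-22 | J6 22-29 | J3 29-39 |
Completion: J1=3  J2=13  J3=39  J4=16  J5=22  J6=29  J7=18
Turnaround (C−A): J1=3  J2=12  J3=27  J4=4  J5=9  J6=16  J7=3

J7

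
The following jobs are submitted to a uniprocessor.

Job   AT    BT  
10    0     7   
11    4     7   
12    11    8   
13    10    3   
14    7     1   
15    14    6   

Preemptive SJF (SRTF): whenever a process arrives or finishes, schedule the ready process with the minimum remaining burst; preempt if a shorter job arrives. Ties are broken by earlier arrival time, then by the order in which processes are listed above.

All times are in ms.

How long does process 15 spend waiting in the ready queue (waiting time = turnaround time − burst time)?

4

Schedule: | 10 0-7 | 14 7-8 | 11 8-10 | 13 10-13 | 11 13-18 | 15 18-24 | 12 24-32 |
Completion: 10=7  11=18  12=32  13=13  14=8  15=24
Turnaround (C−A): 10=7  11=14  12=21  13=3  14=1  15=10
Waiting(15) = turnaround − burst = 10 − 6 = 4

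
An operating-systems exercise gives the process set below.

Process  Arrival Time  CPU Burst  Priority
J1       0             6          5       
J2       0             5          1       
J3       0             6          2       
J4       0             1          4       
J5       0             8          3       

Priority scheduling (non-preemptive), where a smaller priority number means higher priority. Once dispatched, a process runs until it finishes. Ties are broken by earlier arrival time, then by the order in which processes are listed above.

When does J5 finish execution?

Timeline: | J2 0-5 | J3 5-11 | J5 11-19 | J4 19-20 | J1 20-26 |
Completion: J1=26  J2=5  J3=11  J4=20  J5=19
Turnaround (C−A): J1=26  J2=5  J3=11  J4=20  J5=19

19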